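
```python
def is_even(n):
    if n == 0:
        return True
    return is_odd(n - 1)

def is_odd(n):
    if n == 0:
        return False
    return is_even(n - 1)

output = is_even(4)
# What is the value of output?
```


is_even(4)
= is_odd(3)
= is_even(2)
= is_odd(1)
= is_even(0)
n == 0: return True
= True


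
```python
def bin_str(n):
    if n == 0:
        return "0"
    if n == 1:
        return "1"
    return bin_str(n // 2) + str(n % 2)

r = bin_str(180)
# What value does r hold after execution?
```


bin_str(180)
= bin_str(90) + "0"
= bin_str(45) + "0" + "0"
= bin_str(22) + "1" + "0" + "0"
= bin_str(11) + "0" + "1" + "0" + "0"
= bin_str(5) + "1" + "0" + "1" + "0" + "0"
= bin_str(2) + "1" + "1" + "0" + "1" + "0" + "0"
= bin_str(1) + "0" + "1" + "1" + "0" + "1" + "0" + "0"
= "1" + "0" + "1" + "1" + "0" + "1" + "0" + "0"
= "10110100"


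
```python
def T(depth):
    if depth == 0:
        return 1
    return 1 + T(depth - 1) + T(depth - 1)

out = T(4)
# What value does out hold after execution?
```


T(4)
= 1 + T(3) + T(3)
= 1 + 2 * T(3)
T(k) = 2^(k+1) - 1
T(0) = 1
T(1) = 3
T(2) = 7
T(3) = 15
T(4) = 31
T(4) = 2^5 - 1 = 31


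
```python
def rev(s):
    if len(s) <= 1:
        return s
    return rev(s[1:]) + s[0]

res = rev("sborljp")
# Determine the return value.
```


rev("sborljp")
= rev("borljp") + "s"
= rev("orljp") + "b" + "s"
= rev("rljp") + "o" + "b" + "s"
= rev("ljp") + "r" + "o" + "b" + "s"
= rev("jp") + "l" + "r" + "o" + "b" + "s"
= rev("p") + "j" + "l" + "r" + "o" + "b" + "s"
= "p" + "j" + "l" + "r" + "o" + "b" + "s"
= "pjlrobs"


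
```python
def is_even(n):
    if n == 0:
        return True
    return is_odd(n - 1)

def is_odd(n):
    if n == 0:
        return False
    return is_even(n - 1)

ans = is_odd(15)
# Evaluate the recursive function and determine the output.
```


is_odd(15)
= is_even(14)
= is_odd(13)
= is_even(12)
= is_odd(11)
= is_even(10)
= is_odd(9)
= is_even(8)
= is_odd(7)
= is_even(6)
= is_odd(5)
= is_even(4)
= is_odd(3)
= is_even(2)
= is_odd(1)
= is_even(0)
n == 0: return True
= True


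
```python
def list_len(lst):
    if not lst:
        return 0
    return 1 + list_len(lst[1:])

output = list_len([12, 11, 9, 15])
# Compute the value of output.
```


list_len([12, 11, 9, 15])
= 1 + list_len([11, 9, 15])
= 1 + 1 + list_len([9, 15])
= 1 + 1 + 1 + list_len([15])
= 1 + 1 + 1 + 1 + list_len([])
= 1 + 1 + 1 + 1 + 0
= 4


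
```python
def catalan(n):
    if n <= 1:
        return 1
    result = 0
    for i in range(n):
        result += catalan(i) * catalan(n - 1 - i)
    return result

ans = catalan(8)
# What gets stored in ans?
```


catalan(8)
= sum of catalan(i) * catalan(8-1-i) for i in 0..7
First compute sub-values bottom-up:
  catalan(0) = 1, catalan(1) = 1
  catalan(2) = 1*1 + 1*1 = 2
  catalan(3) = 1*2 + 1*1 + 2*1 = 5
  catalan(4) = 1*5 + 1*2 + 2*1 + 5*1 = 14
  catalan(5) = 1*14 + 1*5 + 2*2 + 5*1 + 14*1 = 42
  catalan(6) = 1*42 + 1*14 + 2*5 + 5*2 + 14*1 + 42*1 = 132
  catalan(7) = 1*132 + 1*42 + 2*14 + 5*5 + 14*2 + 42*1 + 132*1 = 429
Now catalan(8):
  catalan(0)*catalan(7) = 1*429 = 429
  catalan(1)*catalan(6) = 1*132 = 132
  catalan(2)*catalan(5) = 2*42 = 84
  catalan(3)*catalan(4) = 5*14 = 70
  catalan(4)*catalan(3) = 14*5 = 70
  catalan(5)*catalan(2) = 42*2 = 84
  catalan(6)*catalan(1) = 132*1 = 132
  catalan(7)*catalan(0) = 429*1 = 429
= 429 + 132 + 84 + 70 + 70 + 84 + 132 + 429
= 1430


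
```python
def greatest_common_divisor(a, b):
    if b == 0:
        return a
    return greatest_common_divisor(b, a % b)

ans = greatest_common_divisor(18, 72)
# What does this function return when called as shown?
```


greatest_common_divisor(18, 72)
= greatest_common_divisor(72, 18 % 72) = greatest_common_divisor(72, 18)
= greatest_common_divisor(18, 72 % 18) = greatest_common_divisor(18, 0)
b == 0, return a = 18


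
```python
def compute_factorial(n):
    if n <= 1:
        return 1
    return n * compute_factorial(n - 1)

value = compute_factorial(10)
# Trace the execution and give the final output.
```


compute_factorial(10)
= 10 * compute_factorial(9)
= 10 * 9 * compute_factorial(8)
= 10 * 9 * 8 * compute_factorial(7)
= 10 * 9 * 8 * 7 * compute_factorial(6)
= 10 * 9 * 8 * 7 * 6 * compute_factorial(5)
= 10 * 9 * 8 * 7 * 6 * 5 * compute_factorial(4)
= 10 * 9 * 8 * 7 * 6 * 5 * 4 * compute_factorial(3)
= 10 * 9 * 8 * 7 * 6 * 5 * 4 * 3 * compute_factorial(2)
= 10 * 9 * 8 * 7 * 6 * 5 * 4 * 3 * 2 * compute_factorial(1)
= 10 * 9 * 8 * 7 * 6 * 5 * 4 * 3 * 2 * 1
= 3628800


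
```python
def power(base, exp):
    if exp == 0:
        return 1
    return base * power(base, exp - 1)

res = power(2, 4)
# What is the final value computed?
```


power(2, 4)
= 2 * power(2, 3)
= 2 * 2 * power(2, 2)
= 2 * 2 * 2 * power(2, 1)
= 2 * 2 * 2 * 2 * power(2, 0)
= 2 * 2 * 2 * 2 * 1
= 16


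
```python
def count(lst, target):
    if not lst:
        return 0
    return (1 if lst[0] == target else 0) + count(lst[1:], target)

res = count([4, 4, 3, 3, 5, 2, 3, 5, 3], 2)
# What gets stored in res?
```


count([4, 4, 3, 3, 5, 2, 3, 5, 3], 2)
lst[0]=4 != 2: 0 + count([4, 3, 3, 5, 2, 3, 5, 3], 2)
lst[0]=4 != 2: 0 + count([3, 3, 5, 2, 3, 5, 3], 2)
lst[0]=3 != 2: 0 + count([3, 5, 2, 3, 5, 3], 2)
lst[0]=3 != 2: 0 + count([5, 2, 3, 5, 3], 2)
lst[0]=5 != 2: 0 + count([2, 3, 5, 3], 2)
lst[0]=2 == 2: 1 + count([3, 5, 3], 2)
lst[0]=3 != 2: 0 + count([5, 3], 2)
lst[0]=5 != 2: 0 + count([3], 2)
lst[0]=3 != 2: 0 + count([], 2)
= 1


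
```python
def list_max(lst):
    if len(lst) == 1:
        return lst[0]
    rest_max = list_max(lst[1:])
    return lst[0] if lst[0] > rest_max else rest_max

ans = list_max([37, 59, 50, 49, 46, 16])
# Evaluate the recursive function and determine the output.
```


list_max([37, 59, 50, 49, 46, 16])
= compare 37 with list_max([59, 50, 49, 46, 16])
= compare 59 with list_max([50, 49, 46, 16])
= compare 50 with list_max([49, 46, 16])
= compare 49 with list_max([46, 16])
= compare 46 with list_max([16])
Base: list_max([16]) = 16
compare 46 with 16: max = 46
compare 49 with 46: max = 49
compare 50 with 49: max = 50
compare 59 with 50: max = 59
compare 37 with 59: max = 59
= 59


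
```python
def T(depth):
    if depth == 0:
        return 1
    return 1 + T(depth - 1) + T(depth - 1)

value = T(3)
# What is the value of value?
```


T(3)
= 1 + T(2) + T(2)
= 1 + 2 * T(2)
T(k) = 2^(k+1) - 1
T(0) = 1
T(1) = 3
T(2) = 7
T(3) = 15
T(3) = 2^4 - 1 = 15


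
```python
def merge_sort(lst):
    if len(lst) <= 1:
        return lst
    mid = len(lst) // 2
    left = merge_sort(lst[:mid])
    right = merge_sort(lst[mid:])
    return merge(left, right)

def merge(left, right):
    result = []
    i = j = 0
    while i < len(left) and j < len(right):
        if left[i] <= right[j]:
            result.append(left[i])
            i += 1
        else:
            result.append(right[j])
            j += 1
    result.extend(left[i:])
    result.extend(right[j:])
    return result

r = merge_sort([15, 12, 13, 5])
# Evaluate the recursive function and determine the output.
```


merge_sort([15, 12, 13, 5])
Split into [15, 12] and [13, 5]
Left sorted: [12, 15]
Right sorted: [5, 13]
Merge [12, 15] and [5, 13]
= [5, 12, 13, 15]


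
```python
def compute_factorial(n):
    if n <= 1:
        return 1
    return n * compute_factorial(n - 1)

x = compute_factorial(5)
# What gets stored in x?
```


compute_factorial(5)
= 5 * compute_factorial(4)
= 5 * 4 * compute_factorial(3)
= 5 * 4 * 3 * compute_factorial(2)
= 5 * 4 * 3 * 2 * compute_factorial(1)
= 5 * 4 * 3 * 2 * 1
= 120


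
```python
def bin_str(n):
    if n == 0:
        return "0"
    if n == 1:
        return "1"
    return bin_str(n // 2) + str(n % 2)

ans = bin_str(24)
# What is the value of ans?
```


bin_str(24)
= bin_str(12) + "0"
= bin_str(6) + "0" + "0"
= bin_str(3) + "0" + "0" + "0"
= bin_str(1) + "1" + "0" + "0" + "0"
= "1" + "1" + "0" + "0" + "0"
= "11000"


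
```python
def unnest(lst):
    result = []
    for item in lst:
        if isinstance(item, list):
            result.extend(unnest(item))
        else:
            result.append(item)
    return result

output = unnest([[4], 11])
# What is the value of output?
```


unnest([[4], 11])
Processing each element:
  [4] is a list -> unnest recursively -> [4]
  11 is not a list -> append 11
= [4, 11]


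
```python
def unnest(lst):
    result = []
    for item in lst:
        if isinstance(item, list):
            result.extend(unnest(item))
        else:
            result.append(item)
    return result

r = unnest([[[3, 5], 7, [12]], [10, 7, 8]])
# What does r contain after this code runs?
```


unnest([[[3, 5], 7, [12]], [10, 7, 8]])
Processing each element:
  [[3, 5], 7, [12]] is a list -> unnest recursively -> [3, 5, 7, 12]
  [10, 7, 8] is a list -> unnest recursively -> [10, 7, 8]
= [3, 5, 7, 12, 10, 7, 8]


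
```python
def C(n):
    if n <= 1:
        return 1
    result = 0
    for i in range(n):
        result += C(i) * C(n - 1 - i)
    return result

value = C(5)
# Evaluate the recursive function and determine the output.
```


C(5)
= sum of C(i) * C(5-1-i) for i in 0..4
First compute sub-values bottom-up:
  C(0) = 1, C(1) = 1
  C(2) = 1*1 + 1*1 = 2
  C(3) = 1*2 + 1*1 + 2*1 = 5
  C(4) = 1*5 + 1*2 + 2*1 + 5*1 = 14
Now C(5):
  C(0)*C(4) = 1*14 = 14
  C(1)*C(3) = 1*5 = 5
  C(2)*C(2) = 2*2 = 4
  C(3)*C(1) = 5*1 = 5
  C(4)*C(0) = 14*1 = 14
= 14 + 5 + 4 + 5 + 14
= 42


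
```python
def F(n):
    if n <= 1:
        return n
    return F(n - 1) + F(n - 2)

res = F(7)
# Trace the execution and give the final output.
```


F(7)
= F(6) + F(5)
= (F(5) + F(4)) + F(5)
Computing bottom-up: F(0)=0, F(1)=1, F(2)=1, F(3)=2, F(4)=3, F(5)=5, F(6)=8, F(7)=13
= 13


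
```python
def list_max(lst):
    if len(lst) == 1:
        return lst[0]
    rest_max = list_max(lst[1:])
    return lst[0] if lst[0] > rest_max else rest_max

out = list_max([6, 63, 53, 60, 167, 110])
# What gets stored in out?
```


list_max([6, 63, 53, 60, 167, 110])
= compare 6 with list_max([63, 53, 60, 167, 110])
= compare 63 with list_max([53, 60, 167, 110])
= compare 53 with list_max([60, 167, 110])
= compare 60 with list_max([167, 110])
= compare 167 with list_max([110])
Base: list_max([110]) = 110
compare 167 with 110: max = 167
compare 60 with 167: max = 167
compare 53 with 167: max = 167
compare 63 with 167: max = 167
compare 6 with 167: max = 167
= 167


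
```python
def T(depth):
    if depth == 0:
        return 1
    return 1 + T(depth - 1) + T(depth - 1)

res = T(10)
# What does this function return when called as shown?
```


T(10)
= 1 + T(9) + T(9)
= 1 + 2 * T(9)
T(k) = 2^(k+1) - 1
T(0) = 1
T(1) = 3
T(2) = 7
T(3) = 15
T(4) = 31
T(10) = 2^11 - 1 = 2047


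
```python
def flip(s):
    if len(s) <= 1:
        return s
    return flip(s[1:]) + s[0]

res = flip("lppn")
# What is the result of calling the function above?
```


flip("lppn")
= flip("ppn") + "l"
= flip("pn") + "p" + "l"
= flip("n") + "p" + "p" + "l"
= "n" + "p" + "p" + "l"
= "nppl"


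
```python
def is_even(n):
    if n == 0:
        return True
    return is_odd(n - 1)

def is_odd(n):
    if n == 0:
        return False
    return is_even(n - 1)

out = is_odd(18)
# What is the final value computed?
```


is_odd(18)
= is_even(17)
= is_odd(16)
= is_even(15)
= is_odd(14)
= is_even(13)
= is_odd(12)
= is_even(11)
= is_odd(10)
= is_even(9)
= is_odd(8)
= is_even(7)
= is_odd(6)
= is_even(5)
= is_odd(4)
= is_even(3)
= is_odd(2)
= is_even(1)
= is_odd(0)
n == 0: return False
= False


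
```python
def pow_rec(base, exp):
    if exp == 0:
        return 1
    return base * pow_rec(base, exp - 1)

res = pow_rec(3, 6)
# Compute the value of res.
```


pow_rec(3, 6)
= 3 * pow_rec(3, 5)
= 3 * 3 * pow_rec(3, 4)
= 3 * 3 * 3 * pow_rec(3, 3)
= 3 * 3 * 3 * 3 * pow_rec(3, 2)
= 3 * 3 * 3 * 3 * 3 * pow_rec(3, 1)
= 3 * 3 * 3 * 3 * 3 * 3 * pow_rec(3, 0)
= 3 * 3 * 3 * 3 * 3 * 3 * 1
= 729


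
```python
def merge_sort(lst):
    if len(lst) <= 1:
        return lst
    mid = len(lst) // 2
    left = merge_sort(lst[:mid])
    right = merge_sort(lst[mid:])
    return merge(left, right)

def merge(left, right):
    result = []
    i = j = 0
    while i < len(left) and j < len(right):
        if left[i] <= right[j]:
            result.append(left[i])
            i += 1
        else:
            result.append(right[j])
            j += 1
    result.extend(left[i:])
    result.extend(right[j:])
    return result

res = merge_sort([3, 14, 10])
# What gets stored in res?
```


merge_sort([3, 14, 10])
Split into [3] and [14, 10]
Left sorted: [3]
Right sorted: [10, 14]
Merge [3] and [10, 14]
= [3, 10, 14]


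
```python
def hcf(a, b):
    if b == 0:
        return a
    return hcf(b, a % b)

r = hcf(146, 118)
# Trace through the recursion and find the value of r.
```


hcf(146, 118)
= hcf(118, 146 % 118) = hcf(118, 28)
= hcf(28, 118 % 28) = hcf(28, 6)
= hcf(6, 28 % 6) = hcf(6, 4)
= hcf(4, 6 % 4) = hcf(4, 2)
= hcf(2, 4 % 2) = hcf(2, 0)
b == 0, return a = 2


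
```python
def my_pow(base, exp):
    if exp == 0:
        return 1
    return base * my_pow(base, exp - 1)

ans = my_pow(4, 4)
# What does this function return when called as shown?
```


my_pow(4, 4)
= 4 * my_pow(4, 3)
= 4 * 4 * my_pow(4, 2)
= 4 * 4 * 4 * my_pow(4, 1)
= 4 * 4 * 4 * 4 * my_pow(4, 0)
= 4 * 4 * 4 * 4 * 1
= 256


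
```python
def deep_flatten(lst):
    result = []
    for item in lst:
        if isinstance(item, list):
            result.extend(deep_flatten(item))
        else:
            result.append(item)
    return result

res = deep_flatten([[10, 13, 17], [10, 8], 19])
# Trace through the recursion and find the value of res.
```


deep_flatten([[10, 13, 17], [10, 8], 19])
Processing each element:
  [10, 13, 17] is a list -> deep_flatten recursively -> [10, 13, 17]
  [10, 8] is a list -> deep_flatten recursively -> [10, 8]
  19 is not a list -> append 19
= [10, 13, 17, 10, 8, 19]


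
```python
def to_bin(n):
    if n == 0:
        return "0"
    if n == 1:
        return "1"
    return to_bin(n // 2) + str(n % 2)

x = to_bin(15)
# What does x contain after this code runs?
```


to_bin(15)
= to_bin(7) + "1"
= to_bin(3) + "1" + "1"
= to_bin(1) + "1" + "1" + "1"
= "1" + "1" + "1" + "1"
= "1111"


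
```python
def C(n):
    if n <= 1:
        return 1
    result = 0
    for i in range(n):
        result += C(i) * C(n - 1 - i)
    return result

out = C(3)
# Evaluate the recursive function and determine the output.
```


C(3)
= sum of C(i) * C(3-1-i) for i in 0..2
First compute sub-values bottom-up:
  C(0) = 1, C(1) = 1
  C(2) = 1*1 + 1*1 = 2
Now C(3):
  C(0)*C(2) = 1*2 = 2
  C(1)*C(1) = 1*1 = 1
  C(2)*C(0) = 2*1 = 2
= 2 + 1 + 2
= 5


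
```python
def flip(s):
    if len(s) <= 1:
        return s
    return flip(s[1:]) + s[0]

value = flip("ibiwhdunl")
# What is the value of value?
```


flip("ibiwhdunl")
= flip("biwhdunl") + "i"
= flip("iwhdunl") + "b" + "i"
= flip("whdunl") + "i" + "b" + "i"
= flip("hdunl") + "w" + "i" + "b" + "i"
= flip("dunl") + "h" + "w" + "i" + "b" + "i"
= flip("unl") + "d" + "h" + "w" + "i" + "b" + "i"
= flip("nl") + "u" + "d" + "h" + "w" + "i" + "b" + "i"
= flip("l") + "n" + "u" + "d" + "h" + "w" + "i" + "b" + "i"
= "l" + "n" + "u" + "d" + "h" + "w" + "i" + "b" + "i"
= "lnudhwibi"


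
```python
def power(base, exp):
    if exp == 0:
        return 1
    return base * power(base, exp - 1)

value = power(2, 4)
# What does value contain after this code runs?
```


power(2, 4)
= 2 * power(2, 3)
= 2 * 2 * power(2, 2)
= 2 * 2 * 2 * power(2, 1)
= 2 * 2 * 2 * 2 * power(2, 0)
= 2 * 2 * 2 * 2 * 1
= 16


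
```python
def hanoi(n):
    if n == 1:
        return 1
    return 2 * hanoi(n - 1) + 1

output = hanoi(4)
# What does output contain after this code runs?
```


hanoi(4)
= 2 * hanoi(3) + 1
= 2 * (2 * hanoi(2) + 1) + 1
= 2 * (2 * (2 * hanoi(1) + 1) + 1) + 1
Now compute bottom-up:
hanoi(1) = 1
hanoi(2) = 2 * 1 + 1 = 3
hanoi(3) = 2 * 3 + 1 = 7
hanoi(4) = 2 * 7 + 1 = 15
= 15


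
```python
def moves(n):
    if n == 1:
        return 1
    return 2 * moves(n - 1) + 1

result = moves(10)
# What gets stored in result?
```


moves(10)
= 2 * moves(9) + 1
= 2 * (2 * moves(8) + 1) + 1
= 2 * (2 * (2 * moves(7) + 1) + 1) + 1
= 2 * (2 * (2 * (2 * moves(6) + 1) + 1) + 1) + 1
= 2 * (2 * (2 * (2 * (2 * moves(5) + 1) + 1) + 1) + 1) + 1
= 2 * (2 * (2 * (2 * (2 * (2 * moves(4) + 1) + 1) + 1) + 1) + 1) + 1
= 2 * (2 * (2 * (2 * (2 * (2 * (2 * moves(3) + 1) + 1) + 1) + 1) + 1) + 1) + 1
= 2 * (2 * (2 * (2 * (2 * (2 * (2 * (2 * moves(2) + 1) + 1) + 1) + 1) + 1) + 1) + 1) + 1
= 2 * (2 * (2 * (2 * (2 * (2 * (2 * (2 * (2 * moves(1) + 1) + 1) + 1) + 1) + 1) + 1) + 1) + 1) + 1
Now compute bottom-up:
moves(1) = 1
moves(2) = 2 * 1 + 1 = 3
moves(3) = 2 * 3 + 1 = 7
moves(4) = 2 * 7 + 1 = 15
moves(5) = 2 * 15 + 1 = 31
moves(6) = 2 * 31 + 1 = 63
moves(7) = 2 * 63 + 1 = 127
moves(8) = 2 * 127 + 1 = 255
moves(9) = 2 * 255 + 1 = 511
moves(10) = 2 * 511 + 1 = 1023
= 1023


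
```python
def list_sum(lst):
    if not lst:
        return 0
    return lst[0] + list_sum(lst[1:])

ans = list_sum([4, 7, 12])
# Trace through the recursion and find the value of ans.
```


list_sum([4, 7, 12])
= 4 + list_sum([7, 12])
= 4 + 7 + list_sum([12])
= 4 + 7 + 12 + list_sum([])
= 4 + 7 + 12 + 0
= 23


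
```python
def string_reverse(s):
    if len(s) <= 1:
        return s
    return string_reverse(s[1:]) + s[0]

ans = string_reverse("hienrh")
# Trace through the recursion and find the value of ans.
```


string_reverse("hienrh")
= string_reverse("ienrh") + "h"
= string_reverse("enrh") + "i" + "h"
= string_reverse("nrh") + "e" + "i" + "h"
= string_reverse("rh") + "n" + "e" + "i" + "h"
= string_reverse("h") + "r" + "n" + "e" + "i" + "h"
= "h" + "r" + "n" + "e" + "i" + "h"
= "hrneih"


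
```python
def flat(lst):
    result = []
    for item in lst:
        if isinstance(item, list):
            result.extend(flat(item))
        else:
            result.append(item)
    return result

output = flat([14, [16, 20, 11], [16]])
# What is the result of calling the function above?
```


flat([14, [16, 20, 11], [16]])
Processing each element:
  14 is not a list -> append 14
  [16, 20, 11] is a list -> flat recursively -> [16, 20, 11]
  [16] is a list -> flat recursively -> [16]
= [14, 16, 20, 11, 16]


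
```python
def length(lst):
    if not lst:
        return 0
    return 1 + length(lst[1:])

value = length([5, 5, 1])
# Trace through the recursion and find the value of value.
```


length([5, 5, 1])
= 1 + length([5, 1])
= 1 + 1 + length([1])
= 1 + 1 + 1 + length([])
= 1 + 1 + 1 + 0
= 3


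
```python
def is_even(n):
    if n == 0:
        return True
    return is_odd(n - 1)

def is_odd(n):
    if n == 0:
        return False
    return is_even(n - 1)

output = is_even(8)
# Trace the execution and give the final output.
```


is_even(8)
= is_odd(7)
= is_even(6)
= is_odd(5)
= is_even(4)
= is_odd(3)
= is_even(2)
= is_odd(1)
= is_even(0)
n == 0: return True
= True


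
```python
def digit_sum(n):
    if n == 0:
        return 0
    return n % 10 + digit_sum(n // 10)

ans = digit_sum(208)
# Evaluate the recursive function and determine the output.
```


digit_sum(208)
= 8 + digit_sum(20)
= 8 + 0 + digit_sum(2)
= 8 + 0 + 2 + digit_sum(0)
= 8 + 0 + 2 + 0
= 10


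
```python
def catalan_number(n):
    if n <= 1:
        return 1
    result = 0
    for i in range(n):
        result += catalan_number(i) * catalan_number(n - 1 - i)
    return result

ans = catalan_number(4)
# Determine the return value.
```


catalan_number(4)
= sum of catalan_number(i) * catalan_number(4-1-i) for i in 0..3
First compute sub-values bottom-up:
  catalan_number(0) = 1, catalan_number(1) = 1
  catalan_number(2) = 1*1 + 1*1 = 2
  catalan_number(3) = 1*2 + 1*1 + 2*1 = 5
Now catalan_number(4):
  catalan_number(0)*catalan_number(3) = 1*5 = 5
  catalan_number(1)*catalan_number(2) = 1*2 = 2
  catalan_number(2)*catalan_number(1) = 2*1 = 2
  catalan_number(3)*catalan_number(0) = 5*1 = 5
= 5 + 2 + 2 + 5
= 14


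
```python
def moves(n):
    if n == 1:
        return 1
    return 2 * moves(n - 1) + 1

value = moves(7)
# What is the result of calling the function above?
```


moves(7)
= 2 * moves(6) + 1
= 2 * (2 * moves(5) + 1) + 1
= 2 * (2 * (2 * moves(4) + 1) + 1) + 1
= 2 * (2 * (2 * (2 * moves(3) + 1) + 1) + 1) + 1
= 2 * (2 * (2 * (2 * (2 * moves(2) + 1) + 1) + 1) + 1) + 1
= 2 * (2 * (2 * (2 * (2 * (2 * moves(1) + 1) + 1) + 1) + 1) + 1) + 1
Now compute bottom-up:
moves(1) = 1
moves(2) = 2 * 1 + 1 = 3
moves(3) = 2 * 3 + 1 = 7
moves(4) = 2 * 7 + 1 = 15
moves(5) = 2 * 15 + 1 = 31
moves(6) = 2 * 31 + 1 = 63
moves(7) = 2 * 63 + 1 = 127
= 127


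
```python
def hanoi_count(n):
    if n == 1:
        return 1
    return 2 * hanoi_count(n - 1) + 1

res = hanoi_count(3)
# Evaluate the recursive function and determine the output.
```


hanoi_count(3)
= 2 * hanoi_count(2) + 1
= 2 * (2 * hanoi_count(1) + 1) + 1
Now compute bottom-up:
hanoi_count(1) = 1
hanoi_count(2) = 2 * 1 + 1 = 3
hanoi_count(3) = 2 * 3 + 1 = 7
= 7


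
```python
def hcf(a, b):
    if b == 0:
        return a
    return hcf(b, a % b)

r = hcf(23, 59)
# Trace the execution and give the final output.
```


hcf(23, 59)
= hcf(59, 23 % 59) = hcf(59, 23)
= hcf(23, 59 % 23) = hcf(23, 13)
= hcf(13, 23 % 13) = hcf(13, 10)
= hcf(10, 13 % 10) = hcf(10, 3)
= hcf(3, 10 % 3) = hcf(3, 1)
= hcf(1, 3 % 1) = hcf(1, 0)
b == 0, return a = 1


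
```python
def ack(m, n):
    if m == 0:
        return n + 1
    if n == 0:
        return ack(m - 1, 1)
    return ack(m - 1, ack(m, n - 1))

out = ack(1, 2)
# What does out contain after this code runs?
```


ack(1, 2)
= ack(0, ack(1, 1))
First compute ack(1, 1) = 3
= ack(0, 3)
= 4


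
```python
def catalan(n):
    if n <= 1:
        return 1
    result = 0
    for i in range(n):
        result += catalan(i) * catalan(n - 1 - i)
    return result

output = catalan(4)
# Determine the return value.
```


catalan(4)
= sum of catalan(i) * catalan(4-1-i) for i in 0..3
First compute sub-values bottom-up:
  catalan(0) = 1, catalan(1) = 1
  catalan(2) = 1*1 + 1*1 = 2
  catalan(3) = 1*2 + 1*1 + 2*1 = 5
Now catalan(4):
  catalan(0)*catalan(3) = 1*5 = 5
  catalan(1)*catalan(2) = 1*2 = 2
  catalan(2)*catalan(1) = 2*1 = 2
  catalan(3)*catalan(0) = 5*1 = 5
= 5 + 2 + 2 + 5
= 14


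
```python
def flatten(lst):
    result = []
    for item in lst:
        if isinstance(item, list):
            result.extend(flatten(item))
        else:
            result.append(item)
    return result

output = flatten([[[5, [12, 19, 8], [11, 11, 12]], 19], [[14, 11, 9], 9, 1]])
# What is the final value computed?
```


flatten([[[5, [12, 19, 8], [11, 11, 12]], 19], [[14, 11, 9], 9, 1]])
Processing each element:
  [[5, [12, 19, 8], [11, 11, 12]], 19] is a list -> flatten recursively -> [5, 12, 19, 8, 11, 11, 12, 19]
  [[14, 11, 9], 9, 1] is a list -> flatten recursively -> [14, 11, 9, 9, 1]
= [5, 12, 19, 8, 11, 11, 12, 19, 14, 11, 9, 9, 1]


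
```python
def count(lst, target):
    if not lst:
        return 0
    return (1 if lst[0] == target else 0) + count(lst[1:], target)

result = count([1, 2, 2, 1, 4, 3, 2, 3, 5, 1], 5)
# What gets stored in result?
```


count([1, 2, 2, 1, 4, 3, 2, 3, 5, 1], 5)
lst[0]=1 != 5: 0 + count([2, 2, 1, 4, 3, 2, 3, 5, 1], 5)
lst[0]=2 != 5: 0 + count([2, 1, 4, 3, 2, 3, 5, 1], 5)
lst[0]=2 != 5: 0 + count([1, 4, 3, 2, 3, 5, 1], 5)
lst[0]=1 != 5: 0 + count([4, 3, 2, 3, 5, 1], 5)
lst[0]=4 != 5: 0 + count([3, 2, 3, 5, 1], 5)
lst[0]=3 != 5: 0 + count([2, 3, 5, 1], 5)
lst[0]=2 != 5: 0 + count([3, 5, 1], 5)
lst[0]=3 != 5: 0 + count([5, 1], 5)
lst[0]=5 == 5: 1 + count([1], 5)
lst[0]=1 != 5: 0 + count([], 5)
= 1


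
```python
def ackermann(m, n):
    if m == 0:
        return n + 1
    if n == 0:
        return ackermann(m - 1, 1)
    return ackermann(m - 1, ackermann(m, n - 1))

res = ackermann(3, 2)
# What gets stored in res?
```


ackermann(3, 2)
= ackermann(2, ackermann(3, 1))
First compute ackermann(3, 1) = 13
= ackermann(2, 13)
= 29


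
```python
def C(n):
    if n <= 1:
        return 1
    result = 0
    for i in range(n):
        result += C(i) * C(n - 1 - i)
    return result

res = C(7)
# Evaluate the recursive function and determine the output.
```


C(7)
= sum of C(i) * C(7-1-i) for i in 0..6
First compute sub-values bottom-up:
  C(0) = 1, C(1) = 1
  C(2) = 1*1 + 1*1 = 2
  C(3) = 1*2 + 1*1 + 2*1 = 5
  C(4) = 1*5 + 1*2 + 2*1 + 5*1 = 14
  C(5) = 1*14 + 1*5 + 2*2 + 5*1 + 14*1 = 42
  C(6) = 1*42 + 1*14 + 2*5 + 5*2 + 14*1 + 42*1 = 132
Now C(7):
  C(0)*C(6) = 1*132 = 132
  C(1)*C(5) = 1*42 = 42
  C(2)*C(4) = 2*14 = 28
  C(3)*C(3) = 5*5 = 25
  C(4)*C(2) = 14*2 = 28
  C(5)*C(1) = 42*1 = 42
  C(6)*C(0) = 132*1 = 132
= 132 + 42 + 28 + 25 + 28 + 42 + 132
= 429


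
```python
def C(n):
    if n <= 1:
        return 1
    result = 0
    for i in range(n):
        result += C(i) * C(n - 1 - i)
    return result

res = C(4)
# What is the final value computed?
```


C(4)
= sum of C(i) * C(4-1-i) for i in 0..3
First compute sub-values bottom-up:
  C(0) = 1, C(1) = 1
  C(2) = 1*1 + 1*1 = 2
  C(3) = 1*2 + 1*1 + 2*1 = 5
Now C(4):
  C(0)*C(3) = 1*5 = 5
  C(1)*C(2) = 1*2 = 2
  C(2)*C(1) = 2*1 = 2
  C(3)*C(0) = 5*1 = 5
= 5 + 2 + 2 + 5
= 14


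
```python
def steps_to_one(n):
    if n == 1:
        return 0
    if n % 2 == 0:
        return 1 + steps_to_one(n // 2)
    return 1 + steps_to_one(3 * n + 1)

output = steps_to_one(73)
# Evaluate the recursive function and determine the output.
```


steps_to_one(73)
73 is odd -> 3*73+1 = 220 -> steps_to_one(220)
220 is even -> steps_to_one(110)
110 is even -> steps_to_one(55)
55 is odd -> 3*55+1 = 166 -> steps_to_one(166)
166 is even -> steps_to_one(83)
83 is odd -> 3*83+1 = 250 -> steps_to_one(250)
250 is even -> steps_to_one(125)
125 is odd -> 3*125+1 = 376 -> steps_to_one(376)
376 is even -> steps_to_one(188)
188 is even -> steps_to_one(94)
94 is even -> steps_to_one(47)
47 is odd -> 3*47+1 = 142 -> steps_to_one(142)
142 is even -> steps_to_one(71)
71 is odd -> 3*71+1 = 214 -> steps_to_one(214)
214 is even -> steps_to_one(107)
107 is odd -> 3*107+1 = 322 -> steps_to_one(322)
322 is even -> steps_to_one(161)
161 is odd -> 3*161+1 = 484 -> steps_to_one(484)
484 is even -> steps_to_one(242)
242 is even -> steps_to_one(121)
121 is odd -> 3*121+1 = 364 -> steps_to_one(364)
364 is even -> steps_to_one(182)
182 is even -> steps_to_one(91)
91 is odd -> 3*91+1 = 274 -> steps_to_one(274)
274 is even -> steps_to_one(137)
137 is odd -> 3*137+1 = 412 -> steps_to_one(412)
412 is even -> steps_to_one(206)
206 is even -> steps_to_one(103)
103 is odd -> 3*103+1 = 310 -> steps_to_one(310)
310 is even -> steps_to_one(155)
155 is odd -> 3*155+1 = 466 -> steps_to_one(466)
466 is even -> steps_to_one(233)
233 is odd -> 3*233+1 = 700 -> steps_to_one(700)
700 is even -> steps_to_one(350)
350 is even -> steps_to_one(175)
175 is odd -> 3*175+1 = 526 -> steps_to_one(526)
526 is even -> steps_to_one(263)
263 is odd -> 3*263+1 = 790 -> steps_to_one(790)
790 is even -> steps_to_one(395)
395 is odd -> 3*395+1 = 1186 -> steps_to_one(1186)
1186 is even -> steps_to_one(593)
593 is odd -> 3*593+1 = 1780 -> steps_to_one(1780)
1780 is even -> steps_to_one(890)
890 is even -> steps_to_one(445)
445 is odd -> 3*445+1 = 1336 -> steps_to_one(1336)
1336 is even -> steps_to_one(668)
668 is even -> steps_to_one(334)
334 is even -> steps_to_one(167)
167 is odd -> 3*167+1 = 502 -> steps_to_one(502)
502 is even -> steps_to_one(251)
251 is odd -> 3*251+1 = 754 -> steps_to_one(754)
754 is even -> steps_to_one(377)
377 is odd -> 3*377+1 = 1132 -> steps_to_one(1132)
1132 is even -> steps_to_one(566)
566 is even -> steps_to_one(283)
283 is odd -> 3*283+1 = 850 -> steps_to_one(850)
850 is even -> steps_to_one(425)
425 is odd -> 3*425+1 = 1276 -> steps_to_one(1276)
1276 is even -> steps_to_one(638)
638 is even -> steps_to_one(319)
319 is odd -> 3*319+1 = 958 -> steps_to_one(958)
958 is even -> steps_to_one(479)
479 is odd -> 3*479+1 = 1438 -> steps_to_one(1438)
1438 is even -> steps_to_one(719)
719 is odd -> 3*719+1 = 2158 -> steps_to_one(2158)
2158 is even -> steps_to_one(1079)
1079 is odd -> 3*1079+1 = 3238 -> steps_to_one(3238)
3238 is even -> steps_to_one(1619)
1619 is odd -> 3*1619+1 = 4858 -> steps_to_one(4858)
4858 is even -> steps_to_one(2429)
2429 is odd -> 3*2429+1 = 7288 -> steps_to_one(7288)
7288 is even -> steps_to_one(3644)
3644 is even -> steps_to_one(1822)
1822 is even -> steps_to_one(911)
911 is odd -> 3*911+1 = 2734 -> steps_to_one(2734)
2734 is even -> steps_to_one(1367)
1367 is odd -> 3*1367+1 = 4102 -> steps_to_one(4102)
4102 is even -> steps_to_one(2051)
2051 is odd -> 3*2051+1 = 6154 -> steps_to_one(6154)
6154 is even -> steps_to_one(3077)
3077 is odd -> 3*3077+1 = 9232 -> steps_to_one(9232)
9232 is even -> steps_to_one(4616)
4616 is even -> steps_to_one(2308)
2308 is even -> steps_to_one(1154)
1154 is even -> steps_to_one(577)
577 is odd -> 3*577+1 = 1732 -> steps_to_one(1732)
1732 is even -> steps_to_one(866)
866 is even -> steps_to_one(433)
433 is odd -> 3*433+1 = 1300 -> steps_to_one(1300)
1300 is even -> steps_to_one(650)
650 is even -> steps_to_one(325)
325 is odd -> 3*325+1 = 976 -> steps_to_one(976)
976 is even -> steps_to_one(488)
488 is even -> steps_to_one(244)
244 is even -> steps_to_one(122)
122 is even -> steps_to_one(61)
61 is odd -> 3*61+1 = 184 -> steps_to_one(184)
184 is even -> steps_to_one(92)
92 is even -> steps_to_one(46)
46 is even -> steps_to_one(23)
23 is odd -> 3*23+1 = 70 -> steps_to_one(70)
70 is even -> steps_to_one(35)
35 is odd -> 3*35+1 = 106 -> steps_to_one(106)
106 is even -> steps_to_one(53)
53 is odd -> 3*53+1 = 160 -> steps_to_one(160)
160 is even -> steps_to_one(80)
80 is even -> steps_to_one(40)
40 is even -> steps_to_one(20)
20 is even -> steps_to_one(10)
10 is even -> steps_to_one(5)
5 is odd -> 3*5+1 = 16 -> steps_to_one(16)
16 is even -> steps_to_one(8)
8 is even -> steps_to_one(4)
4 is even -> steps_to_one(2)
2 is even -> steps_to_one(1)
Reached 1 after 115 steps
= 115


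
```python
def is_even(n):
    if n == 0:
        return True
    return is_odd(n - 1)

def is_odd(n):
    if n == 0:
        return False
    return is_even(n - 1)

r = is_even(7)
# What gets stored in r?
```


is_even(7)
= is_odd(6)
= is_even(5)
= is_odd(4)
= is_even(3)
= is_odd(2)
= is_even(1)
= is_odd(0)
n == 0: return False
= False


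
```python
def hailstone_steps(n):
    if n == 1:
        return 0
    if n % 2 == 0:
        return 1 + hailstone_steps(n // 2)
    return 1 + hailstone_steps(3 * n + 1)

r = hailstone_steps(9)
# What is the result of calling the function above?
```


hailstone_steps(9)
9 is odd -> 3*9+1 = 28 -> hailstone_steps(28)
28 is even -> hailstone_steps(14)
14 is even -> hailstone_steps(7)
7 is odd -> 3*7+1 = 22 -> hailstone_steps(22)
22 is even -> hailstone_steps(11)
11 is odd -> 3*11+1 = 34 -> hailstone_steps(34)
34 is even -> hailstone_steps(17)
17 is odd -> 3*17+1 = 52 -> hailstone_steps(52)
52 is even -> hailstone_steps(26)
26 is even -> hailstone_steps(13)
13 is odd -> 3*13+1 = 40 -> hailstone_steps(40)
40 is even -> hailstone_steps(20)
20 is even -> hailstone_steps(10)
10 is even -> hailstone_steps(5)
5 is odd -> 3*5+1 = 16 -> hailstone_steps(16)
16 is even -> hailstone_steps(8)
8 is even -> hailstone_steps(4)
4 is even -> hailstone_steps(2)
2 is even -> hailstone_steps(1)
Reached 1 after 19 steps
= 19


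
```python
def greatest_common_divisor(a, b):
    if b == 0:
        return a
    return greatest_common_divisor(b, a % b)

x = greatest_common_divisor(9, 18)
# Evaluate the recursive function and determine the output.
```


greatest_common_divisor(9, 18)
= greatest_common_divisor(18, 9 % 18) = greatest_common_divisor(18, 9)
= greatest_common_divisor(9, 18 % 9) = greatest_common_divisor(9, 0)
b == 0, return a = 9


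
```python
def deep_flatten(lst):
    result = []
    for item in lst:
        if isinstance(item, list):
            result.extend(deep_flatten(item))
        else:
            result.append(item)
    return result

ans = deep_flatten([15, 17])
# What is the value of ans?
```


deep_flatten([15, 17])
Processing each element:
  15 is not a list -> append 15
  17 is not a list -> append 17
= [15, 17]


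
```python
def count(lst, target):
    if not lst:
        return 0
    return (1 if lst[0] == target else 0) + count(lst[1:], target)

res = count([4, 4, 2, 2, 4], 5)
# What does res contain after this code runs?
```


count([4, 4, 2, 2, 4], 5)
lst[0]=4 != 5: 0 + count([4, 2, 2, 4], 5)
lst[0]=4 != 5: 0 + count([2, 2, 4], 5)
lst[0]=2 != 5: 0 + count([2, 4], 5)
lst[0]=2 != 5: 0 + count([4], 5)
lst[0]=4 != 5: 0 + count([], 5)
= 0


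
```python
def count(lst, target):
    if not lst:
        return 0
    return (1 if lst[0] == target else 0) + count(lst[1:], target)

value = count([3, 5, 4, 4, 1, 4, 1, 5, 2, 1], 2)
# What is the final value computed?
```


count([3, 5, 4, 4, 1, 4, 1, 5, 2, 1], 2)
lst[0]=3 != 2: 0 + count([5, 4, 4, 1, 4, 1, 5, 2, 1], 2)
lst[0]=5 != 2: 0 + count([4, 4, 1, 4, 1, 5, 2, 1], 2)
lst[0]=4 != 2: 0 + count([4, 1, 4, 1, 5, 2, 1], 2)
lst[0]=4 != 2: 0 + count([1, 4, 1, 5, 2, 1], 2)
lst[0]=1 != 2: 0 + count([4, 1, 5, 2, 1], 2)
lst[0]=4 != 2: 0 + count([1, 5, 2, 1], 2)
lst[0]=1 != 2: 0 + count([5, 2, 1], 2)
lst[0]=5 != 2: 0 + count([2, 1], 2)
lst[0]=2 == 2: 1 + count([1], 2)
lst[0]=1 != 2: 0 + count([], 2)
= 1


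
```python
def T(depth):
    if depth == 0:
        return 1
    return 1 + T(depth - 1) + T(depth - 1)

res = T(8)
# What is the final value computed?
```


T(8)
= 1 + T(7) + T(7)
= 1 + 2 * T(7)
T(k) = 2^(k+1) - 1
T(0) = 1
T(1) = 3
T(2) = 7
T(3) = 15
T(4) = 31
T(8) = 2^9 - 1 = 511


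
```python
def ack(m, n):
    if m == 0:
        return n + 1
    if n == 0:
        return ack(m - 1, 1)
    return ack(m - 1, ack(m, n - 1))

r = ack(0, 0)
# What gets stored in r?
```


ack(0, 0)
m == 0: return 0 + 1 = 1
= 1


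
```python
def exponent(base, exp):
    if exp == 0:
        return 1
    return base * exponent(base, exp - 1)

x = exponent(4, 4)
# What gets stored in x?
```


exponent(4, 4)
= 4 * exponent(4, 3)
= 4 * 4 * exponent(4, 2)
= 4 * 4 * 4 * exponent(4, 1)
= 4 * 4 * 4 * 4 * exponent(4, 0)
= 4 * 4 * 4 * 4 * 1
= 256


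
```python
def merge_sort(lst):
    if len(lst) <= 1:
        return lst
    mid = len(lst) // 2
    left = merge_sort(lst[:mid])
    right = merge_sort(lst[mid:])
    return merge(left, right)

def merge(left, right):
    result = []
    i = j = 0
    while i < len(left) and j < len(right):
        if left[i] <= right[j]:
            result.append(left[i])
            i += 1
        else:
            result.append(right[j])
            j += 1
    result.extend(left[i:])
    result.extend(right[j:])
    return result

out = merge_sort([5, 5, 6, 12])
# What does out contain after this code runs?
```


merge_sort([5, 5, 6, 12])
Split into [5, 5] and [6, 12]
Left sorted: [5, 5]
Right sorted: [6, 12]
Merge [5, 5] and [6, 12]
= [5, 5, 6, 12]


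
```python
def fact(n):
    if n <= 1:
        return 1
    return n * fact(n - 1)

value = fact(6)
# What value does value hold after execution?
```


fact(6)
= 6 * fact(5)
= 6 * 5 * fact(4)
= 6 * 5 * 4 * fact(3)
= 6 * 5 * 4 * 3 * fact(2)
= 6 * 5 * 4 * 3 * 2 * fact(1)
= 6 * 5 * 4 * 3 * 2 * 1
= 720


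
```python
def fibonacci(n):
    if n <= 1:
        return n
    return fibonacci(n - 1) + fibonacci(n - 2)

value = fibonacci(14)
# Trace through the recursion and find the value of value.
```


fibonacci(14)
= fibonacci(13) + fibonacci(12)
= (fibonacci(12) + fibonacci(11)) + fibonacci(12)
Computing bottom-up: fibonacci(0)=0, fibonacci(1)=1, fibonacci(2)=1, fibonacci(3)=2, fibonacci(4)=3, fibonacci(5)=5, fibonacci(6)=8, fibonacci(7)=13, fibonacci(8)=21, fibonacci(9)=34, fibonacci(10)=55, fibonacci(11)=89, fibonacci(12)=144, fibonacci(13)=233, fibonacci(14)=377
= 377


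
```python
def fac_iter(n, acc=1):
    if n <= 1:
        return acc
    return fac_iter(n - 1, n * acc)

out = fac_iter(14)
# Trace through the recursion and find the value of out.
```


fac_iter(14, 1)
= fac_iter(13, 14 * 1) = fac_iter(13, 14)
= fac_iter(12, 13 * 14) = fac_iter(12, 182)
= fac_iter(11, 12 * 182) = fac_iter(11, 2184)
= fac_iter(10, 11 * 2184) = fac_iter(10, 24024)
= fac_iter(9, 10 * 24024) = fac_iter(9, 240240)
= fac_iter(8, 9 * 240240) = fac_iter(8, 2162160)
= fac_iter(7, 8 * 2162160) = fac_iter(7, 17297280)
= fac_iter(6, 7 * 17297280) = fac_iter(6, 121080960)
= fac_iter(5, 6 * 121080960) = fac_iter(5, 726485760)
= fac_iter(4, 5 * 726485760) = fac_iter(4, 3632428800)
= fac_iter(3, 4 * 3632428800) = fac_iter(3, 14529715200)
= fac_iter(2, 3 * 14529715200) = fac_iter(2, 43589145600)
= fac_iter(1, 2 * 43589145600) = fac_iter(1, 87178291200)
n <= 1, return acc = 87178291200


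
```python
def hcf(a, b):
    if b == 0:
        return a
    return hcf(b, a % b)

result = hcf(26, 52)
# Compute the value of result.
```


hcf(26, 52)
= hcf(52, 26 % 52) = hcf(52, 26)
= hcf(26, 52 % 26) = hcf(26, 0)
b == 0, return a = 26


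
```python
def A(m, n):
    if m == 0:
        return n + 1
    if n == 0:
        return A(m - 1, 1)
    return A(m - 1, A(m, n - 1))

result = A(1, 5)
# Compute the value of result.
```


A(1, 5)
= A(0, A(1, 4))
First compute A(1, 4) = 6
= A(0, 6)
= 7


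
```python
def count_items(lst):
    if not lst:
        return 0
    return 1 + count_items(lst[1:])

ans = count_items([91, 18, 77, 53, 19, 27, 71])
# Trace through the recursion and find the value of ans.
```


count_items([91, 18, 77, 53, 19, 27, 71])
= 1 + count_items([18, 77, 53, 19, 27, 71])
= 1 + 1 + count_items([77, 53, 19, 27, 71])
= 1 + 1 + 1 + count_items([53, 19, 27, 71])
= 1 + 1 + 1 + 1 + count_items([19, 27, 71])
= 1 + 1 + 1 + 1 + 1 + count_items([27, 71])
= 1 + 1 + 1 + 1 + 1 + 1 + count_items([71])
= 1 + 1 + 1 + 1 + 1 + 1 + 1 + count_items([])
= 1 + 1 + 1 + 1 + 1 + 1 + 1 + 0
= 7


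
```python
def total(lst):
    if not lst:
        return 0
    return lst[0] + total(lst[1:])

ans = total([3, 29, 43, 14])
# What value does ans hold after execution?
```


total([3, 29, 43, 14])
= 3 + total([29, 43, 14])
= 3 + 29 + total([43, 14])
= 3 + 29 + 43 + total([14])
= 3 + 29 + 43 + 14 + total([])
= 3 + 29 + 43 + 14 + 0
= 89


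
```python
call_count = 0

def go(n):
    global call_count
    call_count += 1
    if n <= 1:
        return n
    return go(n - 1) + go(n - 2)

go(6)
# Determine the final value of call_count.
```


go(6) calls go(5) and go(4); each non-base call branches into two more.
Let C(k) = total number of calls made by go(k), including the call to go(k) itself.
Base cases: C(0) = 1, C(1) = 1
Recurrence: C(k) = 1 + C(k-1) + C(k-2)
  C(2) = 1 + C(1) + C(0) = 1 + 1 + 1 = 3
  C(3) = 1 + C(2) + C(1) = 1 + 3 + 1 = 5
  C(4) = 1 + C(3) + C(2) = 1 + 5 + 3 = 9
  C(5) = 1 + C(4) + C(3) = 1 + 9 + 5 = 15
  C(6) = 1 + C(5) + C(4) = 1 + 15 + 9 = 25
Total calls = C(6) = 25


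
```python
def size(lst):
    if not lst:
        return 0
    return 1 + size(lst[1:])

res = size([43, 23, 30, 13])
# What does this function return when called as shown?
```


size([43, 23, 30, 13])
= 1 + size([23, 30, 13])
= 1 + 1 + size([30, 13])
= 1 + 1 + 1 + size([13])
= 1 + 1 + 1 + 1 + size([])
= 1 + 1 + 1 + 1 + 0
= 4


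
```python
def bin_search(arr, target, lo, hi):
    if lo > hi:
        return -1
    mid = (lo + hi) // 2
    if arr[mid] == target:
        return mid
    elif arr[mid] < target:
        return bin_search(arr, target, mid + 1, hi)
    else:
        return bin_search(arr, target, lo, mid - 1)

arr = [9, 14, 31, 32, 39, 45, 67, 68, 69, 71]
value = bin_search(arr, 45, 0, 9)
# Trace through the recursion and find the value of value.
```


bin_search(arr, 45, 0, 9)
lo=0, hi=9, mid=4, arr[mid]=39
39 < 45, search right half
lo=5, hi=9, mid=7, arr[mid]=68
68 > 45, search left half
lo=5, hi=6, mid=5, arr[mid]=45
arr[5] == 45, found at index 5
= 5


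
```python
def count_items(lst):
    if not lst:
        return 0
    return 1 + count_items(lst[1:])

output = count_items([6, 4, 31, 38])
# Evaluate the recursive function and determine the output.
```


count_items([6, 4, 31, 38])
= 1 + count_items([4, 31, 38])
= 1 + 1 + count_items([31, 38])
= 1 + 1 + 1 + count_items([38])
= 1 + 1 + 1 + 1 + count_items([])
= 1 + 1 + 1 + 1 + 0
= 4
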